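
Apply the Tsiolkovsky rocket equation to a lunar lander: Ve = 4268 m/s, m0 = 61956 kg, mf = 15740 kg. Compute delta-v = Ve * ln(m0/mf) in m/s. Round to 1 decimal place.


Step 1: Mass ratio m0/mf = 61956 / 15740 = 3.936213
Step 2: ln(3.936213) = 1.370219
Step 3: delta-v = 4268 * 1.370219 = 5848.1 m/s

5848.1


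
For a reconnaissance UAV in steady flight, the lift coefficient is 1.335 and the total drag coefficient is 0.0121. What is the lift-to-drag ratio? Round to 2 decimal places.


Step 1: L/D = CL / CD = 1.335 / 0.0121
Step 2: L/D = 110.33

110.33


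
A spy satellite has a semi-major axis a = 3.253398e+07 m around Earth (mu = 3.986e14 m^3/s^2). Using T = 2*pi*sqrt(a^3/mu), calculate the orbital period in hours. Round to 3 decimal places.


Step 1: a^3 / mu = 3.443591e+22 / 3.986e14 = 8.639215e+07
Step 2: sqrt(8.639215e+07) = 9294.7379 s
Step 3: T = 2*pi * 9294.7379 = 58400.56 s
Step 4: T in hours = 58400.56 / 3600 = 16.222 hours

16.222


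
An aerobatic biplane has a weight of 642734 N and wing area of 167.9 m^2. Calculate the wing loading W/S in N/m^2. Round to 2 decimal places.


Step 1: Wing loading = W / S = 642734 / 167.9
Step 2: Wing loading = 3828.08 N/m^2

3828.08


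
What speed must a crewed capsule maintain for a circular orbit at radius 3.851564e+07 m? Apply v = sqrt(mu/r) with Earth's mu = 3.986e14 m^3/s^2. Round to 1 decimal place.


Step 1: mu / r = 3.986e14 / 3.851564e+07 = 10349042.6227
Step 2: v = sqrt(10349042.6227) = 3217.0 m/s

3217.0


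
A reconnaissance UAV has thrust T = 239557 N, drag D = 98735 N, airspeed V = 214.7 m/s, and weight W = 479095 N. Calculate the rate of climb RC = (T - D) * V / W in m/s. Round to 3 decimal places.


Step 1: Excess thrust = T - D = 239557 - 98735 = 140822 N
Step 2: Excess power = 140822 * 214.7 = 30234483.4 W
Step 3: RC = 30234483.4 / 479095 = 63.107 m/s

63.107


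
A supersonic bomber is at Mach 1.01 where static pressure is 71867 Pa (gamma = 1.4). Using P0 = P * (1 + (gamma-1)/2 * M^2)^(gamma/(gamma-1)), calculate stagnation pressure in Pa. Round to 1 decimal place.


Step 1: (gamma-1)/2 * M^2 = 0.2 * 1.0201 = 0.20402
Step 2: 1 + 0.20402 = 1.20402
Step 3: Exponent gamma/(gamma-1) = 3.5
Step 4: P0 = 71867 * 1.20402^3.5 = 137640.9 Pa

137640.9


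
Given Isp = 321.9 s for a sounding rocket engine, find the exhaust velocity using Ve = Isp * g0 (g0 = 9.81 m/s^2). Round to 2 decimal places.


Step 1: Ve = Isp * g0 = 321.9 * 9.81
Step 2: Ve = 3157.84 m/s

3157.84


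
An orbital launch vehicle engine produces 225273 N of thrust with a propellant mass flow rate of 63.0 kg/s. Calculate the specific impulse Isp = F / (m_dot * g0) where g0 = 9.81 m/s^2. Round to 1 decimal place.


Step 1: m_dot * g0 = 63.0 * 9.81 = 618.03
Step 2: Isp = 225273 / 618.03 = 364.5 s

364.5


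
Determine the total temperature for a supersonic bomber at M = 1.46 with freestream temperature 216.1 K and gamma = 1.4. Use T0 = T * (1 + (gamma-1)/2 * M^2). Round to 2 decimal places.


Step 1: (gamma-1)/2 = 0.2
Step 2: M^2 = 2.1316
Step 3: 1 + 0.2 * 2.1316 = 1.42632
Step 4: T0 = 216.1 * 1.42632 = 308.23 K

308.23


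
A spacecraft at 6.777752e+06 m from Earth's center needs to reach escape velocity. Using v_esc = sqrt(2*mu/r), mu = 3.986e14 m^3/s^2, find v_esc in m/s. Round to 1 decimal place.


Step 1: 2*mu/r = 2 * 3.986e14 / 6.777752e+06 = 117620119.4732
Step 2: v_esc = sqrt(117620119.4732) = 10845.3 m/s

10845.3


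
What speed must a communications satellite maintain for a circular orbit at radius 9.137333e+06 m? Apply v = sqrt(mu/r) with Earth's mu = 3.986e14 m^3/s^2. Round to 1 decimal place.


Step 1: mu / r = 3.986e14 / 9.137333e+06 = 43623232.2933
Step 2: v = sqrt(43623232.2933) = 6604.8 m/s

6604.8


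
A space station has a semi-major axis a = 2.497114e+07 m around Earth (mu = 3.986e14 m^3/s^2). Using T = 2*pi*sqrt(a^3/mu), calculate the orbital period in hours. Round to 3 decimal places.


Step 1: a^3 / mu = 1.557095e+22 / 3.986e14 = 3.906410e+07
Step 2: sqrt(3.906410e+07) = 6250.1279 s
Step 3: T = 2*pi * 6250.1279 = 39270.71 s
Step 4: T in hours = 39270.71 / 3600 = 10.909 hours

10.909


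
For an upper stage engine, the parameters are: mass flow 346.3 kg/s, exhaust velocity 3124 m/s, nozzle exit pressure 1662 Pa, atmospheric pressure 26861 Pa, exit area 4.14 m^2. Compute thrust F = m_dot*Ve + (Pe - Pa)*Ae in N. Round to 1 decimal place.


Step 1: Momentum thrust = m_dot * Ve = 346.3 * 3124 = 1081841.2 N
Step 2: Pressure thrust = (Pe - Pa) * Ae = (1662 - 26861) * 4.14 = -104323.86 N
Step 3: Total thrust F = 1081841.2 + -104323.86 = 977517.3 N

977517.3


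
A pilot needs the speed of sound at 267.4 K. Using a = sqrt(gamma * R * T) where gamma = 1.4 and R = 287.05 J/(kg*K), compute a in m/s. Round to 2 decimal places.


Step 1: gamma * R * T = 1.4 * 287.05 * 267.4 = 107460.038
Step 2: a = sqrt(107460.038) = 327.81 m/s

327.81


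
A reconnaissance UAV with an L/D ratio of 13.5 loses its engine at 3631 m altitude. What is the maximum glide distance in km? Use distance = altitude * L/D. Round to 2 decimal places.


Step 1: Glide distance = altitude * L/D = 3631 * 13.5 = 49018.5 m
Step 2: Convert to km: 49018.5 / 1000 = 49.02 km

49.02


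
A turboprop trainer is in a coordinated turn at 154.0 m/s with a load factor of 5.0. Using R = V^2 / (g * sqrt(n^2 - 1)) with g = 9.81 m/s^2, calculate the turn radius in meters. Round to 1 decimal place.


Step 1: V^2 = 154.0^2 = 23716.0
Step 2: n^2 - 1 = 5.0^2 - 1 = 24.0
Step 3: sqrt(24.0) = 4.898979
Step 4: R = 23716.0 / (9.81 * 4.898979) = 493.5 m

493.5


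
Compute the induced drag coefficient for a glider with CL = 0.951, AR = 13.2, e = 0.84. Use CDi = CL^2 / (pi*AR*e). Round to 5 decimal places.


Step 1: CL^2 = 0.951^2 = 0.904401
Step 2: pi * AR * e = 3.14159 * 13.2 * 0.84 = 34.833979
Step 3: CDi = 0.904401 / 34.833979 = 0.02596

0.02596


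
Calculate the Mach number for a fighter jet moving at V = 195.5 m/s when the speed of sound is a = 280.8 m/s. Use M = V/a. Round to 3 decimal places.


Step 1: M = V / a = 195.5 / 280.8
Step 2: M = 0.696

0.696


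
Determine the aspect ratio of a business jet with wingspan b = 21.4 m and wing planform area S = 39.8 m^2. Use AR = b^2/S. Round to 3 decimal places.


Step 1: b^2 = 21.4^2 = 457.96
Step 2: AR = 457.96 / 39.8 = 11.507

11.507


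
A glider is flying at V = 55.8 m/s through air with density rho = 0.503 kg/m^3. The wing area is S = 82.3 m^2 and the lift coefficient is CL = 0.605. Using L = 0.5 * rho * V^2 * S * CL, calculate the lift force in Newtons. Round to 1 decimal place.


Step 1: Calculate dynamic pressure q = 0.5 * 0.503 * 55.8^2 = 0.5 * 0.503 * 3113.64 = 783.0805 Pa
Step 2: Multiply by wing area and lift coefficient: L = 783.0805 * 82.3 * 0.605
Step 3: L = 64447.5219 * 0.605 = 38990.8 N

38990.8


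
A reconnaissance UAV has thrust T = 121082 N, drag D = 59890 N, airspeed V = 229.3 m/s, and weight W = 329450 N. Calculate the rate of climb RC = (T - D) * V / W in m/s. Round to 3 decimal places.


Step 1: Excess thrust = T - D = 121082 - 59890 = 61192 N
Step 2: Excess power = 61192 * 229.3 = 14031325.6 W
Step 3: RC = 14031325.6 / 329450 = 42.590 m/s

42.590


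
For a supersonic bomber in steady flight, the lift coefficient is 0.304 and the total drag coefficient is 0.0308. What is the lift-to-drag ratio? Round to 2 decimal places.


Step 1: L/D = CL / CD = 0.304 / 0.0308
Step 2: L/D = 9.87

9.87


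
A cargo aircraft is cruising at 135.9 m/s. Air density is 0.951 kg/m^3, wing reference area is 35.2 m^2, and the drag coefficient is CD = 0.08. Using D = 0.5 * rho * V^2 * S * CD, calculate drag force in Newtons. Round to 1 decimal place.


Step 1: Dynamic pressure q = 0.5 * 0.951 * 135.9^2 = 8781.9192 Pa
Step 2: Drag D = q * S * CD = 8781.9192 * 35.2 * 0.08
Step 3: D = 24729.9 N

24729.9


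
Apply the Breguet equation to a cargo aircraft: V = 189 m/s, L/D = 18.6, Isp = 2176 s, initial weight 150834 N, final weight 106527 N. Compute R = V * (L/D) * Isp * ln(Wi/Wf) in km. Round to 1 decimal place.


Step 1: Coefficient = V * (L/D) * Isp = 189 * 18.6 * 2176 = 7649510.4 m
Step 2: Wi/Wf = 150834 / 106527 = 1.415923
Step 3: ln(1.415923) = 0.347781
Step 4: R = 7649510.4 * 0.347781 = 2660357.6 m = 2660.4 km

2660.4


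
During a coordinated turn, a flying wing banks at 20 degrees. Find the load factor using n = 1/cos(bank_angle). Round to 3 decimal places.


Step 1: Convert 20 degrees to radians = 0.349066
Step 2: cos(20 deg) = 0.939693
Step 3: n = 1 / 0.939693 = 1.064

1.064


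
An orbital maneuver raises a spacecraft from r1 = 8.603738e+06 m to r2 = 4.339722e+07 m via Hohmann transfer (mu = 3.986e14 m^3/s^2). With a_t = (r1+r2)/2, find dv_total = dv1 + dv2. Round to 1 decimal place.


Step 1: Transfer semi-major axis a_t = (8.603738e+06 + 4.339722e+07) / 2 = 2.600048e+07 m
Step 2: v1 (circular at r1) = sqrt(mu/r1) = 6806.52 m/s
Step 3: v_t1 = sqrt(mu*(2/r1 - 1/a_t)) = 8793.57 m/s
Step 4: dv1 = |8793.57 - 6806.52| = 1987.05 m/s
Step 5: v2 (circular at r2) = 3030.66 m/s, v_t2 = 1743.37 m/s
Step 6: dv2 = |3030.66 - 1743.37| = 1287.29 m/s
Step 7: Total delta-v = 1987.05 + 1287.29 = 3274.3 m/s

3274.3


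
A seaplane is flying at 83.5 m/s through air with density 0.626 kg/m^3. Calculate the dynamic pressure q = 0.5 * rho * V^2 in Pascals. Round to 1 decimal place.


Step 1: V^2 = 83.5^2 = 6972.25
Step 2: q = 0.5 * 0.626 * 6972.25
Step 3: q = 2182.3 Pa

2182.3


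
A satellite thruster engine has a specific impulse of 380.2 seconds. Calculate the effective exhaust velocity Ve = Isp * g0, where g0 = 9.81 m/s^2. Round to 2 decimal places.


Step 1: Ve = Isp * g0 = 380.2 * 9.81
Step 2: Ve = 3729.76 m/s

3729.76


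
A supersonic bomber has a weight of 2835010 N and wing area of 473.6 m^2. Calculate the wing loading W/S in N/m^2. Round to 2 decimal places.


Step 1: Wing loading = W / S = 2835010 / 473.6
Step 2: Wing loading = 5986.09 N/m^2

5986.09


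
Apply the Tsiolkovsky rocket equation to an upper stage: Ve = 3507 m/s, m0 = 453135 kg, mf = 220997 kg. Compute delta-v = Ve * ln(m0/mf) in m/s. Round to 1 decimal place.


Step 1: Mass ratio m0/mf = 453135 / 220997 = 2.050412
Step 2: ln(2.050412) = 0.718041
Step 3: delta-v = 3507 * 0.718041 = 2518.2 m/s

2518.2


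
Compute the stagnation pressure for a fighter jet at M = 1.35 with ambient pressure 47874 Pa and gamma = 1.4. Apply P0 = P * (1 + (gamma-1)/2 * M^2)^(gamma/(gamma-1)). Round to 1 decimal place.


Step 1: (gamma-1)/2 * M^2 = 0.2 * 1.8225 = 0.3645
Step 2: 1 + 0.3645 = 1.3645
Step 3: Exponent gamma/(gamma-1) = 3.5
Step 4: P0 = 47874 * 1.3645^3.5 = 142071.5 Pa

142071.5


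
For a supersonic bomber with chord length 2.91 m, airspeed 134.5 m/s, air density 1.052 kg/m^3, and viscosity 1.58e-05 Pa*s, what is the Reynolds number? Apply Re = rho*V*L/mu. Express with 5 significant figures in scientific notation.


Step 1: Numerator = rho * V * L = 1.052 * 134.5 * 2.91 = 411.74754
Step 2: Re = 411.74754 / 1.58e-05
Step 3: Re = 2.6060e+07

2.6060e+07


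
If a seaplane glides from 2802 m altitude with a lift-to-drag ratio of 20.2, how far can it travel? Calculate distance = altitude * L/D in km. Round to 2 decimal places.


Step 1: Glide distance = altitude * L/D = 2802 * 20.2 = 56600.4 m
Step 2: Convert to km: 56600.4 / 1000 = 56.60 km

56.60


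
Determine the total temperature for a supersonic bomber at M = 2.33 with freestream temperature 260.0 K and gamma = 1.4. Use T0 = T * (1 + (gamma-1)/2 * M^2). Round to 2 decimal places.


Step 1: (gamma-1)/2 = 0.2
Step 2: M^2 = 5.4289
Step 3: 1 + 0.2 * 5.4289 = 2.08578
Step 4: T0 = 260.0 * 2.08578 = 542.30 K

542.30


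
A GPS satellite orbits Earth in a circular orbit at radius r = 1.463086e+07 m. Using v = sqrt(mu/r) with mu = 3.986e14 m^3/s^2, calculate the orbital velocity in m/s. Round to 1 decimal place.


Step 1: mu / r = 3.986e14 / 1.463086e+07 = 27243784.7126
Step 2: v = sqrt(27243784.7126) = 5219.6 m/s

5219.6


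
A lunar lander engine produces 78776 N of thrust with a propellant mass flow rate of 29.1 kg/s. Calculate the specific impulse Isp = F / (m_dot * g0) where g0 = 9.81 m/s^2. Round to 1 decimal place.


Step 1: m_dot * g0 = 29.1 * 9.81 = 285.47
Step 2: Isp = 78776 / 285.47 = 276.0 s

276.0


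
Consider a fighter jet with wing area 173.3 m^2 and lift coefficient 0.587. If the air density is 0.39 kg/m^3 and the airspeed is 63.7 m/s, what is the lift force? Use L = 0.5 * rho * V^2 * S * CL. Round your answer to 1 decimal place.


Step 1: Calculate dynamic pressure q = 0.5 * 0.39 * 63.7^2 = 0.5 * 0.39 * 4057.69 = 791.2496 Pa
Step 2: Multiply by wing area and lift coefficient: L = 791.2496 * 173.3 * 0.587
Step 3: L = 137123.547 * 0.587 = 80491.5 N

80491.5


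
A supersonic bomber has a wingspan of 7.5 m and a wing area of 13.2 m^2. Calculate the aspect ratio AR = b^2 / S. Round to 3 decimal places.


Step 1: b^2 = 7.5^2 = 56.25
Step 2: AR = 56.25 / 13.2 = 4.261

4.261


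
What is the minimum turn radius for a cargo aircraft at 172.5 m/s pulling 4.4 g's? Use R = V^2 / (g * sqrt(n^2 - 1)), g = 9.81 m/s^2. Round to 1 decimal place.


Step 1: V^2 = 172.5^2 = 29756.25
Step 2: n^2 - 1 = 4.4^2 - 1 = 18.36
Step 3: sqrt(18.36) = 4.284857
Step 4: R = 29756.25 / (9.81 * 4.284857) = 707.9 m

707.9


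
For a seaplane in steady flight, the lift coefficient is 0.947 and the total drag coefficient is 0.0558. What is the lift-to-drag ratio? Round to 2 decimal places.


Step 1: L/D = CL / CD = 0.947 / 0.0558
Step 2: L/D = 16.97

16.97


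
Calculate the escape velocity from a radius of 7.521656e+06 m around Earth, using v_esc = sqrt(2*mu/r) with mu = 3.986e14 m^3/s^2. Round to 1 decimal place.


Step 1: 2*mu/r = 2 * 3.986e14 / 7.521656e+06 = 105987298.5417
Step 2: v_esc = sqrt(105987298.5417) = 10295.0 m/s

10295.0


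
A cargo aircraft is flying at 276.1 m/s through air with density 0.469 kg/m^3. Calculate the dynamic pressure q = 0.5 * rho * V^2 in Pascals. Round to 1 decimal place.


Step 1: V^2 = 276.1^2 = 76231.21
Step 2: q = 0.5 * 0.469 * 76231.21
Step 3: q = 17876.2 Pa

17876.2


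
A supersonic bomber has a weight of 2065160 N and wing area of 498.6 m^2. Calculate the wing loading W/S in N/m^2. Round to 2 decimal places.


Step 1: Wing loading = W / S = 2065160 / 498.6
Step 2: Wing loading = 4141.92 N/m^2

4141.92


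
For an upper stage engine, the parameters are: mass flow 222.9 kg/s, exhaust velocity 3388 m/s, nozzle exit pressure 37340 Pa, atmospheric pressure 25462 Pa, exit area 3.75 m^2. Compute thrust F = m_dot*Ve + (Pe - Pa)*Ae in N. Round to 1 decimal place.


Step 1: Momentum thrust = m_dot * Ve = 222.9 * 3388 = 755185.2 N
Step 2: Pressure thrust = (Pe - Pa) * Ae = (37340 - 25462) * 3.75 = 44542.50 N
Step 3: Total thrust F = 755185.2 + 44542.50 = 799727.7 N

799727.7


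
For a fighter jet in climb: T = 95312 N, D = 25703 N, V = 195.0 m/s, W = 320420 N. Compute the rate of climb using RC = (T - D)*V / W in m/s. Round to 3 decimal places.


Step 1: Excess thrust = T - D = 95312 - 25703 = 69609 N
Step 2: Excess power = 69609 * 195.0 = 13573755.0 W
Step 3: RC = 13573755.0 / 320420 = 42.362 m/s

42.362


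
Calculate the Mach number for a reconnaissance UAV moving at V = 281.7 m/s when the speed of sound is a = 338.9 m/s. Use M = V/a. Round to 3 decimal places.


Step 1: M = V / a = 281.7 / 338.9
Step 2: M = 0.831

0.831


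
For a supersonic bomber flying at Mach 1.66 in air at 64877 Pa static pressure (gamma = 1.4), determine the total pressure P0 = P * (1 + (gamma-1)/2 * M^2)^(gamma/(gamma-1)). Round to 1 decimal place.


Step 1: (gamma-1)/2 * M^2 = 0.2 * 2.7556 = 0.55112
Step 2: 1 + 0.55112 = 1.55112
Step 3: Exponent gamma/(gamma-1) = 3.5
Step 4: P0 = 64877 * 1.55112^3.5 = 301543.3 Pa

301543.3


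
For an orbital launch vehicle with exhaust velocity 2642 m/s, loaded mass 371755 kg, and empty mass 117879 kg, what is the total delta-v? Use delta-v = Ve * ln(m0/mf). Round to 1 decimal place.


Step 1: Mass ratio m0/mf = 371755 / 117879 = 3.1537
Step 2: ln(3.1537) = 1.148576
Step 3: delta-v = 2642 * 1.148576 = 3034.5 m/s

3034.5


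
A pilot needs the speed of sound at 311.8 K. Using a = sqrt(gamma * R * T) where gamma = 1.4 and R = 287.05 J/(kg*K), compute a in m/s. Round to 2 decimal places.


Step 1: gamma * R * T = 1.4 * 287.05 * 311.8 = 125303.066
Step 2: a = sqrt(125303.066) = 353.98 m/s

353.98


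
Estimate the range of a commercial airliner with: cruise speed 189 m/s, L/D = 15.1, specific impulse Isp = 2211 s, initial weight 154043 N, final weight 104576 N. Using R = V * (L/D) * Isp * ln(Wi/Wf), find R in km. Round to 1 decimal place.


Step 1: Coefficient = V * (L/D) * Isp = 189 * 15.1 * 2211 = 6309972.9 m
Step 2: Wi/Wf = 154043 / 104576 = 1.473024
Step 3: ln(1.473024) = 0.387318
Step 4: R = 6309972.9 * 0.387318 = 2443964.2 m = 2444.0 km

2444.0


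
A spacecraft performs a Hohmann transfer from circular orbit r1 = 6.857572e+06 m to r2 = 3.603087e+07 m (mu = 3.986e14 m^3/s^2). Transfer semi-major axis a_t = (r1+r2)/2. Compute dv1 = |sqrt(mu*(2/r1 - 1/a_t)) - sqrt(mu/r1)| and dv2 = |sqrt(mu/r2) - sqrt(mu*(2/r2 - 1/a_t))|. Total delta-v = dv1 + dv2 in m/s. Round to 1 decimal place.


Step 1: Transfer semi-major axis a_t = (6.857572e+06 + 3.603087e+07) / 2 = 2.144422e+07 m
Step 2: v1 (circular at r1) = sqrt(mu/r1) = 7624.01 m/s
Step 3: v_t1 = sqrt(mu*(2/r1 - 1/a_t)) = 9882.47 m/s
Step 4: dv1 = |9882.47 - 7624.01| = 2258.46 m/s
Step 5: v2 (circular at r2) = 3326.07 m/s, v_t2 = 1880.88 m/s
Step 6: dv2 = |3326.07 - 1880.88| = 1445.19 m/s
Step 7: Total delta-v = 2258.46 + 1445.19 = 3703.7 m/s

3703.7


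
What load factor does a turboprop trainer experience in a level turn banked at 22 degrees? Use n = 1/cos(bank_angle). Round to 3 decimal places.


Step 1: Convert 22 degrees to radians = 0.383972
Step 2: cos(22 deg) = 0.927184
Step 3: n = 1 / 0.927184 = 1.079

1.079


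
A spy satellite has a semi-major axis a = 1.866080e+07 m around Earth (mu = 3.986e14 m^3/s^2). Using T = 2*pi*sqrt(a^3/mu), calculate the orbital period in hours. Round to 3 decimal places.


Step 1: a^3 / mu = 6.498166e+21 / 3.986e14 = 1.630247e+07
Step 2: sqrt(1.630247e+07) = 4037.6321 s
Step 3: T = 2*pi * 4037.6321 = 25369.19 s
Step 4: T in hours = 25369.19 / 3600 = 7.047 hours

7.047


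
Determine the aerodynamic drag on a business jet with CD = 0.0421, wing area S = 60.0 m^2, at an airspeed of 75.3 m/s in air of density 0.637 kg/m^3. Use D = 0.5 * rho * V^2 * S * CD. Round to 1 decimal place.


Step 1: Dynamic pressure q = 0.5 * 0.637 * 75.3^2 = 1805.9237 Pa
Step 2: Drag D = q * S * CD = 1805.9237 * 60.0 * 0.0421
Step 3: D = 4561.8 N

4561.8


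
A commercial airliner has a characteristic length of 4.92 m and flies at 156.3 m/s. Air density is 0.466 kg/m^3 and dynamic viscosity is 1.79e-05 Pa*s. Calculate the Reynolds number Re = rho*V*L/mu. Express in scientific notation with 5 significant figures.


Step 1: Numerator = rho * V * L = 0.466 * 156.3 * 4.92 = 358.352136
Step 2: Re = 358.352136 / 1.79e-05
Step 3: Re = 2.0020e+07

2.0020e+07


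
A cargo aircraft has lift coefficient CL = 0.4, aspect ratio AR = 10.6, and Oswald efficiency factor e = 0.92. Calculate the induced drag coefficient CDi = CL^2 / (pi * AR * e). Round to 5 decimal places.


Step 1: CL^2 = 0.4^2 = 0.16
Step 2: pi * AR * e = 3.14159 * 10.6 * 0.92 = 30.636812
Step 3: CDi = 0.16 / 30.636812 = 0.00522

0.00522


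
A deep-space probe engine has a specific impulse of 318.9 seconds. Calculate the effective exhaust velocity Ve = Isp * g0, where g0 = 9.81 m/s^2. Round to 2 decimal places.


Step 1: Ve = Isp * g0 = 318.9 * 9.81
Step 2: Ve = 3128.41 m/s

3128.41


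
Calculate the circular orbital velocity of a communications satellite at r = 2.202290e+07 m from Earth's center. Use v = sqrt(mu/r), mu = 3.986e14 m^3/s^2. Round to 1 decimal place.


Step 1: mu / r = 3.986e14 / 2.202290e+07 = 18099342.0485
Step 2: v = sqrt(18099342.0485) = 4254.3 m/s

4254.3


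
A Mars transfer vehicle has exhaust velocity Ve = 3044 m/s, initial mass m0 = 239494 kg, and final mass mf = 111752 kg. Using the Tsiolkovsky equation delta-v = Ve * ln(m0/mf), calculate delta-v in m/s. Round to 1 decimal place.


Step 1: Mass ratio m0/mf = 239494 / 111752 = 2.143085
Step 2: ln(2.143085) = 0.762246
Step 3: delta-v = 3044 * 0.762246 = 2320.3 m/s

2320.3


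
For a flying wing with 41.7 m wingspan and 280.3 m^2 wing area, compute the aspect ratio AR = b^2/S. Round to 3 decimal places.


Step 1: b^2 = 41.7^2 = 1738.89
Step 2: AR = 1738.89 / 280.3 = 6.204

6.204


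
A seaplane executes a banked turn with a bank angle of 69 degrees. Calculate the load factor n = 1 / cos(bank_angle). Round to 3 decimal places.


Step 1: Convert 69 degrees to radians = 1.204277
Step 2: cos(69 deg) = 0.358368
Step 3: n = 1 / 0.358368 = 2.790

2.790


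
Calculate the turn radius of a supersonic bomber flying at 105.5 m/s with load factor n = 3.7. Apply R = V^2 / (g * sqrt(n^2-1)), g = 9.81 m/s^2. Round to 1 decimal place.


Step 1: V^2 = 105.5^2 = 11130.25
Step 2: n^2 - 1 = 3.7^2 - 1 = 12.69
Step 3: sqrt(12.69) = 3.562303
Step 4: R = 11130.25 / (9.81 * 3.562303) = 318.5 m

318.5


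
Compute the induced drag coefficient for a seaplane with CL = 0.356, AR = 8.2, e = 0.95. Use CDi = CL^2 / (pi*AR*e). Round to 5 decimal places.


Step 1: CL^2 = 0.356^2 = 0.126736
Step 2: pi * AR * e = 3.14159 * 8.2 * 0.95 = 24.473007
Step 3: CDi = 0.126736 / 24.473007 = 0.00518

0.00518


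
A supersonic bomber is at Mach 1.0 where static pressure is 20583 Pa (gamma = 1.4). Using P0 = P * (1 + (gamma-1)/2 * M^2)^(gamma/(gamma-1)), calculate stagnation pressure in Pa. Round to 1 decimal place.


Step 1: (gamma-1)/2 * M^2 = 0.2 * 1.0 = 0.2
Step 2: 1 + 0.2 = 1.2
Step 3: Exponent gamma/(gamma-1) = 3.5
Step 4: P0 = 20583 * 1.2^3.5 = 38962.2 Pa

38962.2


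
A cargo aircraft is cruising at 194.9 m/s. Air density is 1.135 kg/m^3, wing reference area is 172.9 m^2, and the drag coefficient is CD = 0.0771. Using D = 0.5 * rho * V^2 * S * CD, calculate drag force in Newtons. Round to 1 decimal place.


Step 1: Dynamic pressure q = 0.5 * 1.135 * 194.9^2 = 21557.0607 Pa
Step 2: Drag D = q * S * CD = 21557.0607 * 172.9 * 0.0771
Step 3: D = 287368.3 N

287368.3


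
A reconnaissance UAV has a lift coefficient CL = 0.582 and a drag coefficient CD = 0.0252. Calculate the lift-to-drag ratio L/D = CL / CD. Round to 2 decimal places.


Step 1: L/D = CL / CD = 0.582 / 0.0252
Step 2: L/D = 23.10

23.10


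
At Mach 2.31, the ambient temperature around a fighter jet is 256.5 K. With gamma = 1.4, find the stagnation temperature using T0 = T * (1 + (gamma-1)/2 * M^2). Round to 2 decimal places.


Step 1: (gamma-1)/2 = 0.2
Step 2: M^2 = 5.3361
Step 3: 1 + 0.2 * 5.3361 = 2.06722
Step 4: T0 = 256.5 * 2.06722 = 530.24 K

530.24


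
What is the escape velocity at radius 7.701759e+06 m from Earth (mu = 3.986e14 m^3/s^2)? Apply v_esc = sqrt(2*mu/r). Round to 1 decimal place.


Step 1: 2*mu/r = 2 * 3.986e14 / 7.701759e+06 = 103508821.8159
Step 2: v_esc = sqrt(103508821.8159) = 10173.9 m/s

10173.9


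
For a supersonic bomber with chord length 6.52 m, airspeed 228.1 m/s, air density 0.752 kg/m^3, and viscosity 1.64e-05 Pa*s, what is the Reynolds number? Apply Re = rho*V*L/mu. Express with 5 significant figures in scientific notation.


Step 1: Numerator = rho * V * L = 0.752 * 228.1 * 6.52 = 1118.383424
Step 2: Re = 1118.383424 / 1.64e-05
Step 3: Re = 6.8194e+07

6.8194e+07


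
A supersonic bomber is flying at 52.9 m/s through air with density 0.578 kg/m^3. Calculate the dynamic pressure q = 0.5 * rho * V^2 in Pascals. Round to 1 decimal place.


Step 1: V^2 = 52.9^2 = 2798.41
Step 2: q = 0.5 * 0.578 * 2798.41
Step 3: q = 808.7 Pa

808.7


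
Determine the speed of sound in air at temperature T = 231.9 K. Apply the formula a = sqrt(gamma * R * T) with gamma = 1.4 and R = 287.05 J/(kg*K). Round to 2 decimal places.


Step 1: gamma * R * T = 1.4 * 287.05 * 231.9 = 93193.653
Step 2: a = sqrt(93193.653) = 305.28 m/s

305.28


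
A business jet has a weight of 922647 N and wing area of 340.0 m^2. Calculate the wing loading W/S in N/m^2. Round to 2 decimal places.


Step 1: Wing loading = W / S = 922647 / 340.0
Step 2: Wing loading = 2713.67 N/m^2

2713.67


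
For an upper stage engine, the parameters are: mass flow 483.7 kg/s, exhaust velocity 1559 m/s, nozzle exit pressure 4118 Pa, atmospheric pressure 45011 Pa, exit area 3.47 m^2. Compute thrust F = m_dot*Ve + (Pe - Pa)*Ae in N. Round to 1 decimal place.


Step 1: Momentum thrust = m_dot * Ve = 483.7 * 1559 = 754088.3 N
Step 2: Pressure thrust = (Pe - Pa) * Ae = (4118 - 45011) * 3.47 = -141898.71 N
Step 3: Total thrust F = 754088.3 + -141898.71 = 612189.6 N

612189.6


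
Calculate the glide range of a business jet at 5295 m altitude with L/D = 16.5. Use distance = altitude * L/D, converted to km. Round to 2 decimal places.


Step 1: Glide distance = altitude * L/D = 5295 * 16.5 = 87367.5 m
Step 2: Convert to km: 87367.5 / 1000 = 87.37 km

87.37


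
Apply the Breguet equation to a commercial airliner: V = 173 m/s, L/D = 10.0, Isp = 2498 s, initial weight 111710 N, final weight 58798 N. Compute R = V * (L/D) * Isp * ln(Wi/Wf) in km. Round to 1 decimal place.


Step 1: Coefficient = V * (L/D) * Isp = 173 * 10.0 * 2498 = 4321540.0 m
Step 2: Wi/Wf = 111710 / 58798 = 1.899895
Step 3: ln(1.899895) = 0.641798
Step 4: R = 4321540.0 * 0.641798 = 2773557.4 m = 2773.6 km

2773.6


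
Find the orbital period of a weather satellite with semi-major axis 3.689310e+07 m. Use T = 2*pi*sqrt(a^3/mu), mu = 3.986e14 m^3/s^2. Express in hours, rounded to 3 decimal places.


Step 1: a^3 / mu = 5.021523e+22 / 3.986e14 = 1.259790e+08
Step 2: sqrt(1.259790e+08) = 11224.0367 s
Step 3: T = 2*pi * 11224.0367 = 70522.7 s
Step 4: T in hours = 70522.7 / 3600 = 19.590 hours

19.590


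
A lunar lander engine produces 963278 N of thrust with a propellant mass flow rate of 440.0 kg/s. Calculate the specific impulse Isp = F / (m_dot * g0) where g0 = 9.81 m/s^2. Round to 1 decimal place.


Step 1: m_dot * g0 = 440.0 * 9.81 = 4316.4
Step 2: Isp = 963278 / 4316.4 = 223.2 s

223.2


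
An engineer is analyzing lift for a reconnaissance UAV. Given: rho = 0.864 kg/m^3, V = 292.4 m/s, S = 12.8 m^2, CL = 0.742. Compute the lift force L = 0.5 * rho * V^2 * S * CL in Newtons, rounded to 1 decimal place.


Step 1: Calculate dynamic pressure q = 0.5 * 0.864 * 292.4^2 = 0.5 * 0.864 * 85497.76 = 36935.0323 Pa
Step 2: Multiply by wing area and lift coefficient: L = 36935.0323 * 12.8 * 0.742
Step 3: L = 472768.4137 * 0.742 = 350794.2 N

350794.2


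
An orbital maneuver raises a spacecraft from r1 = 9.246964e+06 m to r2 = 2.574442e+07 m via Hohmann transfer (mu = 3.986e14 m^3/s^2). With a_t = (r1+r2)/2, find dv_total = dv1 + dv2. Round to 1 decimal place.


Step 1: Transfer semi-major axis a_t = (9.246964e+06 + 2.574442e+07) / 2 = 1.749569e+07 m
Step 2: v1 (circular at r1) = sqrt(mu/r1) = 6565.52 m/s
Step 3: v_t1 = sqrt(mu*(2/r1 - 1/a_t)) = 7964.25 m/s
Step 4: dv1 = |7964.25 - 6565.52| = 1398.73 m/s
Step 5: v2 (circular at r2) = 3934.84 m/s, v_t2 = 2860.63 m/s
Step 6: dv2 = |3934.84 - 2860.63| = 1074.21 m/s
Step 7: Total delta-v = 1398.73 + 1074.21 = 2472.9 m/s

2472.9


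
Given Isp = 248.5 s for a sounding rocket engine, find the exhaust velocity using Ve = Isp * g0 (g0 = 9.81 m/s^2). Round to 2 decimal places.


Step 1: Ve = Isp * g0 = 248.5 * 9.81
Step 2: Ve = 2437.79 m/s

2437.79


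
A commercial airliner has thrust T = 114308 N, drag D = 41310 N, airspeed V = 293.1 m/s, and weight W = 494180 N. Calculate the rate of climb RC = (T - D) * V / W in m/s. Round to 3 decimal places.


Step 1: Excess thrust = T - D = 114308 - 41310 = 72998 N
Step 2: Excess power = 72998 * 293.1 = 21395713.8 W
Step 3: RC = 21395713.8 / 494180 = 43.295 m/s

43.295


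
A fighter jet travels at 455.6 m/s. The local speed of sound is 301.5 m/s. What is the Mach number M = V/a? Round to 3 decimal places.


Step 1: M = V / a = 455.6 / 301.5
Step 2: M = 1.511

1.511


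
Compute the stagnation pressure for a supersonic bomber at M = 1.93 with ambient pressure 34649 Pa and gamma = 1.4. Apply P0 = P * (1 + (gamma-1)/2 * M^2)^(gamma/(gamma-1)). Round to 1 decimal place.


Step 1: (gamma-1)/2 * M^2 = 0.2 * 3.7249 = 0.74498
Step 2: 1 + 0.74498 = 1.74498
Step 3: Exponent gamma/(gamma-1) = 3.5
Step 4: P0 = 34649 * 1.74498^3.5 = 243196.5 Pa

243196.5


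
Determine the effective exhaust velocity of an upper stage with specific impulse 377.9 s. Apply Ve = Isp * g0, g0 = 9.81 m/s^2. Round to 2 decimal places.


Step 1: Ve = Isp * g0 = 377.9 * 9.81
Step 2: Ve = 3707.20 m/s

3707.20


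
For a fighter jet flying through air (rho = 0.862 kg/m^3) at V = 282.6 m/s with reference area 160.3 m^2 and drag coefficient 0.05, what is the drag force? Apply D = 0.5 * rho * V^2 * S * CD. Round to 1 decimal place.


Step 1: Dynamic pressure q = 0.5 * 0.862 * 282.6^2 = 34420.8496 Pa
Step 2: Drag D = q * S * CD = 34420.8496 * 160.3 * 0.05
Step 3: D = 275883.1 N

275883.1


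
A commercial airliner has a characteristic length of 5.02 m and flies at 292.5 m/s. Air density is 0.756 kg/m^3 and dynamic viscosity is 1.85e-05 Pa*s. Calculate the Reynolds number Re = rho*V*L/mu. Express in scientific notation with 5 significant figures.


Step 1: Numerator = rho * V * L = 0.756 * 292.5 * 5.02 = 1110.0726
Step 2: Re = 1110.0726 / 1.85e-05
Step 3: Re = 6.0004e+07

6.0004e+07


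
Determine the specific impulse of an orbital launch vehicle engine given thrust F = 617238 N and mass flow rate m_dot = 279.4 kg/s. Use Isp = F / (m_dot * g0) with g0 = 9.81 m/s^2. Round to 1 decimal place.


Step 1: m_dot * g0 = 279.4 * 9.81 = 2740.91
Step 2: Isp = 617238 / 2740.91 = 225.2 s

225.2


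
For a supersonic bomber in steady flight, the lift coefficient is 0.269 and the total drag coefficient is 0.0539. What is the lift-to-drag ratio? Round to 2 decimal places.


Step 1: L/D = CL / CD = 0.269 / 0.0539
Step 2: L/D = 4.99

4.99


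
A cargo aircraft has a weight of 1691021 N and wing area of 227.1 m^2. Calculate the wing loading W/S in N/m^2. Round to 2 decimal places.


Step 1: Wing loading = W / S = 1691021 / 227.1
Step 2: Wing loading = 7446.15 N/m^2

7446.15


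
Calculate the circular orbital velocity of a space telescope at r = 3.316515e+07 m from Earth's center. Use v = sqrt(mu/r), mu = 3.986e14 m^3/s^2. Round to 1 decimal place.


Step 1: mu / r = 3.986e14 / 3.316515e+07 = 12018640.0484
Step 2: v = sqrt(12018640.0484) = 3466.8 m/s

3466.8


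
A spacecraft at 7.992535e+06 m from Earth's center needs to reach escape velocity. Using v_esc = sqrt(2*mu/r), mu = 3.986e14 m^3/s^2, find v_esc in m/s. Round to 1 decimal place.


Step 1: 2*mu/r = 2 * 3.986e14 / 7.992535e+06 = 99743072.7548
Step 2: v_esc = sqrt(99743072.7548) = 9987.1 m/s

9987.1


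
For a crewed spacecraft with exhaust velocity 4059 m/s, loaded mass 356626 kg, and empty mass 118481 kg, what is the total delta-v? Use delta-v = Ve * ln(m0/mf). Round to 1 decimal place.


Step 1: Mass ratio m0/mf = 356626 / 118481 = 3.009985
Step 2: ln(3.009985) = 1.101935
Step 3: delta-v = 4059 * 1.101935 = 4472.8 m/s

4472.8


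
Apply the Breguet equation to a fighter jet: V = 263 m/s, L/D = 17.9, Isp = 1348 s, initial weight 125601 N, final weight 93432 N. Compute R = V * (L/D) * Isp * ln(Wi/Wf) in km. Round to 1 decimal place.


Step 1: Coefficient = V * (L/D) * Isp = 263 * 17.9 * 1348 = 6345979.6 m
Step 2: Wi/Wf = 125601 / 93432 = 1.344304
Step 3: ln(1.344304) = 0.295876
Step 4: R = 6345979.6 * 0.295876 = 1877625.1 m = 1877.6 km

1877.6


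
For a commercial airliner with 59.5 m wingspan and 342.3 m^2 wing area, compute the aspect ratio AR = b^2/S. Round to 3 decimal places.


Step 1: b^2 = 59.5^2 = 3540.25
Step 2: AR = 3540.25 / 342.3 = 10.343

10.343


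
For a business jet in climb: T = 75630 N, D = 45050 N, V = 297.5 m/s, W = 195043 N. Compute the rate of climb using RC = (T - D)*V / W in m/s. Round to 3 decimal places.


Step 1: Excess thrust = T - D = 75630 - 45050 = 30580 N
Step 2: Excess power = 30580 * 297.5 = 9097550.0 W
Step 3: RC = 9097550.0 / 195043 = 46.644 m/s

46.644


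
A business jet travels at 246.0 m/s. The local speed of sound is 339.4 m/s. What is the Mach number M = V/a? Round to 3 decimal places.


Step 1: M = V / a = 246.0 / 339.4
Step 2: M = 0.725

0.725


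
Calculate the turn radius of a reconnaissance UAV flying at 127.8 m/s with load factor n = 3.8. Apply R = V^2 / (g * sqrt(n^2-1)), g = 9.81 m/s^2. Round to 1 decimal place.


Step 1: V^2 = 127.8^2 = 16332.84
Step 2: n^2 - 1 = 3.8^2 - 1 = 13.44
Step 3: sqrt(13.44) = 3.666061
Step 4: R = 16332.84 / (9.81 * 3.666061) = 454.1 m

454.1


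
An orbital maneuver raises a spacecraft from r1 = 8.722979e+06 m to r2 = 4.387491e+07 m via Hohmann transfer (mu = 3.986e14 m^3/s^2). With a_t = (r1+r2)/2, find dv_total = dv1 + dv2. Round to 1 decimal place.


Step 1: Transfer semi-major axis a_t = (8.722979e+06 + 4.387491e+07) / 2 = 2.629894e+07 m
Step 2: v1 (circular at r1) = sqrt(mu/r1) = 6759.84 m/s
Step 3: v_t1 = sqrt(mu*(2/r1 - 1/a_t)) = 8731.23 m/s
Step 4: dv1 = |8731.23 - 6759.84| = 1971.39 m/s
Step 5: v2 (circular at r2) = 3014.12 m/s, v_t2 = 1735.9 m/s
Step 6: dv2 = |3014.12 - 1735.9| = 1278.22 m/s
Step 7: Total delta-v = 1971.39 + 1278.22 = 3249.6 m/s

3249.6


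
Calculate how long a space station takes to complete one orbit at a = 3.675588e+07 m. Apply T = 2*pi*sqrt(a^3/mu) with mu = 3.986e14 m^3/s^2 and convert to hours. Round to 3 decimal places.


Step 1: a^3 / mu = 4.965700e+22 / 3.986e14 = 1.245785e+08
Step 2: sqrt(1.245785e+08) = 11161.475 s
Step 3: T = 2*pi * 11161.475 = 70129.62 s
Step 4: T in hours = 70129.62 / 3600 = 19.480 hours

19.480


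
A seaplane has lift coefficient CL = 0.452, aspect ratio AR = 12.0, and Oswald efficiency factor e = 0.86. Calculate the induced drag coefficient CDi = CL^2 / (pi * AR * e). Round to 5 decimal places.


Step 1: CL^2 = 0.452^2 = 0.204304
Step 2: pi * AR * e = 3.14159 * 12.0 * 0.86 = 32.421236
Step 3: CDi = 0.204304 / 32.421236 = 0.00630

0.00630


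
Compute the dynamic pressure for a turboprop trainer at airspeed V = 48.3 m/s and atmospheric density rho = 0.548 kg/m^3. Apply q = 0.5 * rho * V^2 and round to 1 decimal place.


Step 1: V^2 = 48.3^2 = 2332.89
Step 2: q = 0.5 * 0.548 * 2332.89
Step 3: q = 639.2 Pa

639.2


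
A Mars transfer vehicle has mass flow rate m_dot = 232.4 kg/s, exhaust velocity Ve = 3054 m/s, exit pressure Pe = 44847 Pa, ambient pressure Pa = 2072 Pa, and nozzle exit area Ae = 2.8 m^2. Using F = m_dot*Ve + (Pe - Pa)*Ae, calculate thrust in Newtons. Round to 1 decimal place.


Step 1: Momentum thrust = m_dot * Ve = 232.4 * 3054 = 709749.6 N
Step 2: Pressure thrust = (Pe - Pa) * Ae = (44847 - 2072) * 2.8 = 119770.0 N
Step 3: Total thrust F = 709749.6 + 119770.0 = 829519.6 N

829519.6


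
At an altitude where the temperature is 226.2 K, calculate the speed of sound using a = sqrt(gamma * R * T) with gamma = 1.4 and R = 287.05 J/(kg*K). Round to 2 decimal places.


Step 1: gamma * R * T = 1.4 * 287.05 * 226.2 = 90902.994
Step 2: a = sqrt(90902.994) = 301.50 m/s

301.50


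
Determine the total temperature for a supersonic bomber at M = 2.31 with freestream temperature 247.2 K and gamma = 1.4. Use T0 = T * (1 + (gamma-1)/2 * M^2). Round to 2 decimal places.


Step 1: (gamma-1)/2 = 0.2
Step 2: M^2 = 5.3361
Step 3: 1 + 0.2 * 5.3361 = 2.06722
Step 4: T0 = 247.2 * 2.06722 = 511.02 K

511.02


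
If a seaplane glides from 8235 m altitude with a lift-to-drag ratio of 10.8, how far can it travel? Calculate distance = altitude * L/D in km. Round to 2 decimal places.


Step 1: Glide distance = altitude * L/D = 8235 * 10.8 = 88938.0 m
Step 2: Convert to km: 88938.0 / 1000 = 88.94 km

88.94


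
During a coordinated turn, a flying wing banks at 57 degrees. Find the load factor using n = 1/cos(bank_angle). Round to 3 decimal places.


Step 1: Convert 57 degrees to radians = 0.994838
Step 2: cos(57 deg) = 0.544639
Step 3: n = 1 / 0.544639 = 1.836

1.836


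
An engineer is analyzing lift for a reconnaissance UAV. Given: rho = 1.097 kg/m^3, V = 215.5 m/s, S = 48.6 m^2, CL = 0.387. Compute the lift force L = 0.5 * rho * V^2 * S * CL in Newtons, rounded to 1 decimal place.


Step 1: Calculate dynamic pressure q = 0.5 * 1.097 * 215.5^2 = 0.5 * 1.097 * 46440.25 = 25472.4771 Pa
Step 2: Multiply by wing area and lift coefficient: L = 25472.4771 * 48.6 * 0.387
Step 3: L = 1237962.3883 * 0.387 = 479091.4 N

479091.4


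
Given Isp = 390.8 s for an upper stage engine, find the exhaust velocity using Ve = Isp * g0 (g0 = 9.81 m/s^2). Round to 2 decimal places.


Step 1: Ve = Isp * g0 = 390.8 * 9.81
Step 2: Ve = 3833.75 m/s

3833.75


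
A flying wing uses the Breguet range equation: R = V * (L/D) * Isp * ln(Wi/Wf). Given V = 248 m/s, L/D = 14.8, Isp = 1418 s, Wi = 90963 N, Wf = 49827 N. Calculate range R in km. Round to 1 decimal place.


Step 1: Coefficient = V * (L/D) * Isp = 248 * 14.8 * 1418 = 5204627.2 m
Step 2: Wi/Wf = 90963 / 49827 = 1.825576
Step 3: ln(1.825576) = 0.601896
Step 4: R = 5204627.2 * 0.601896 = 3132643.4 m = 3132.6 km

3132.6


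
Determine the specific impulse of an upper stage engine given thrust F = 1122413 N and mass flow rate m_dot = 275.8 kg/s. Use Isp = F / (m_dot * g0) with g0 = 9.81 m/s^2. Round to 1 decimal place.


Step 1: m_dot * g0 = 275.8 * 9.81 = 2705.6
Step 2: Isp = 1122413 / 2705.6 = 414.8 s

414.8


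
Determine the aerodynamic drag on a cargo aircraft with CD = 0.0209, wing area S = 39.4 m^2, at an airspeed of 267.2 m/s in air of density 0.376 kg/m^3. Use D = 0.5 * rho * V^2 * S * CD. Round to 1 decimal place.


Step 1: Dynamic pressure q = 0.5 * 0.376 * 267.2^2 = 13422.4179 Pa
Step 2: Drag D = q * S * CD = 13422.4179 * 39.4 * 0.0209
Step 3: D = 11052.8 N

11052.8


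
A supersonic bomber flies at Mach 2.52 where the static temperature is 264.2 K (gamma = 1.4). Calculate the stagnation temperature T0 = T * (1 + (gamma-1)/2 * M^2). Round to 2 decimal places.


Step 1: (gamma-1)/2 = 0.2
Step 2: M^2 = 6.3504
Step 3: 1 + 0.2 * 6.3504 = 2.27008
Step 4: T0 = 264.2 * 2.27008 = 599.76 K

599.76


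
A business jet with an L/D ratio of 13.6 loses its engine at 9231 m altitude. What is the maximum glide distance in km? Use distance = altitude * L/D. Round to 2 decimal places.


Step 1: Glide distance = altitude * L/D = 9231 * 13.6 = 125541.6 m
Step 2: Convert to km: 125541.6 / 1000 = 125.54 km

125.54


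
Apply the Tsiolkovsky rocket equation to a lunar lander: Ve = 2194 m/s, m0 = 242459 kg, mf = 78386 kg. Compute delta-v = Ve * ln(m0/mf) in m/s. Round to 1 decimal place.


Step 1: Mass ratio m0/mf = 242459 / 78386 = 3.093142
Step 2: ln(3.093142) = 1.129187
Step 3: delta-v = 2194 * 1.129187 = 2477.4 m/s

2477.4


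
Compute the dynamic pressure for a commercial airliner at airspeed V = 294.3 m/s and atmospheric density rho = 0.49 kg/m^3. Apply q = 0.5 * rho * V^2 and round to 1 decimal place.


Step 1: V^2 = 294.3^2 = 86612.49
Step 2: q = 0.5 * 0.49 * 86612.49
Step 3: q = 21220.1 Pa

21220.1


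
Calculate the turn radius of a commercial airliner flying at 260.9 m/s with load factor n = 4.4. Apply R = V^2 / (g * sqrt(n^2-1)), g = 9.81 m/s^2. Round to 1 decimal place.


Step 1: V^2 = 260.9^2 = 68068.81
Step 2: n^2 - 1 = 4.4^2 - 1 = 18.36
Step 3: sqrt(18.36) = 4.284857
Step 4: R = 68068.81 / (9.81 * 4.284857) = 1619.4 m

1619.4


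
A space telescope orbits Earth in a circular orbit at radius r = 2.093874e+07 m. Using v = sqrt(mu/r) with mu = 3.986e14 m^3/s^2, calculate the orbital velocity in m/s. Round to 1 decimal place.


Step 1: mu / r = 3.986e14 / 2.093874e+07 = 19036484.5258
Step 2: v = sqrt(19036484.5258) = 4363.1 m/s

4363.1
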